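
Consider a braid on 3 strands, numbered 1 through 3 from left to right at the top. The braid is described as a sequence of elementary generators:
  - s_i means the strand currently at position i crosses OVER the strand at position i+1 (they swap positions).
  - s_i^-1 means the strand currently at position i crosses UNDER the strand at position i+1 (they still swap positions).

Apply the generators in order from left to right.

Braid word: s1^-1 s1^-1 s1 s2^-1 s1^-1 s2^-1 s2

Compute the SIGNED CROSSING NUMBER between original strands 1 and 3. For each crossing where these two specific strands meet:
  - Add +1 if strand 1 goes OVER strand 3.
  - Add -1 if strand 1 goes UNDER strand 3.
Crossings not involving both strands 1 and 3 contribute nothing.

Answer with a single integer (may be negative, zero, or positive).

Gen 1: crossing 1x2. Both 1&3? no. Sum: 0
Gen 2: crossing 2x1. Both 1&3? no. Sum: 0
Gen 3: crossing 1x2. Both 1&3? no. Sum: 0
Gen 4: 1 under 3. Both 1&3? yes. Contrib: -1. Sum: -1
Gen 5: crossing 2x3. Both 1&3? no. Sum: -1
Gen 6: crossing 2x1. Both 1&3? no. Sum: -1
Gen 7: crossing 1x2. Both 1&3? no. Sum: -1

Answer: -1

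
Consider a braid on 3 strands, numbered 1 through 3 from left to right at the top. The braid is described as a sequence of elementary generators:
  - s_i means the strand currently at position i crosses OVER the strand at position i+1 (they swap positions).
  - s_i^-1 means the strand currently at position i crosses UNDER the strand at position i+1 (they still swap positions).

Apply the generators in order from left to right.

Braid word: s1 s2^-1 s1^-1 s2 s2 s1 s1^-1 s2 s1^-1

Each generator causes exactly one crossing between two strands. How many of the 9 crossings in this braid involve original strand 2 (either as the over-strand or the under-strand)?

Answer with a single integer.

Answer: 7

Derivation:
Gen 1: crossing 1x2. Involves strand 2? yes. Count so far: 1
Gen 2: crossing 1x3. Involves strand 2? no. Count so far: 1
Gen 3: crossing 2x3. Involves strand 2? yes. Count so far: 2
Gen 4: crossing 2x1. Involves strand 2? yes. Count so far: 3
Gen 5: crossing 1x2. Involves strand 2? yes. Count so far: 4
Gen 6: crossing 3x2. Involves strand 2? yes. Count so far: 5
Gen 7: crossing 2x3. Involves strand 2? yes. Count so far: 6
Gen 8: crossing 2x1. Involves strand 2? yes. Count so far: 7
Gen 9: crossing 3x1. Involves strand 2? no. Count so far: 7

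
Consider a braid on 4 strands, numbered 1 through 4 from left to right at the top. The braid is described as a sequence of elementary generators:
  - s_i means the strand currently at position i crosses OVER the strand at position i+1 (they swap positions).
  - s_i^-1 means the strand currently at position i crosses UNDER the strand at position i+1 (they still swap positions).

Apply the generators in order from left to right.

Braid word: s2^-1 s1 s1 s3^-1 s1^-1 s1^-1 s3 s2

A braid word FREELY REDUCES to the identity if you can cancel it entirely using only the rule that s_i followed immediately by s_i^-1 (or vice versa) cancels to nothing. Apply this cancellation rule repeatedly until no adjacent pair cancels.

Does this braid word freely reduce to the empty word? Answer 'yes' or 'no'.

Gen 1 (s2^-1): push. Stack: [s2^-1]
Gen 2 (s1): push. Stack: [s2^-1 s1]
Gen 3 (s1): push. Stack: [s2^-1 s1 s1]
Gen 4 (s3^-1): push. Stack: [s2^-1 s1 s1 s3^-1]
Gen 5 (s1^-1): push. Stack: [s2^-1 s1 s1 s3^-1 s1^-1]
Gen 6 (s1^-1): push. Stack: [s2^-1 s1 s1 s3^-1 s1^-1 s1^-1]
Gen 7 (s3): push. Stack: [s2^-1 s1 s1 s3^-1 s1^-1 s1^-1 s3]
Gen 8 (s2): push. Stack: [s2^-1 s1 s1 s3^-1 s1^-1 s1^-1 s3 s2]
Reduced word: s2^-1 s1 s1 s3^-1 s1^-1 s1^-1 s3 s2

Answer: no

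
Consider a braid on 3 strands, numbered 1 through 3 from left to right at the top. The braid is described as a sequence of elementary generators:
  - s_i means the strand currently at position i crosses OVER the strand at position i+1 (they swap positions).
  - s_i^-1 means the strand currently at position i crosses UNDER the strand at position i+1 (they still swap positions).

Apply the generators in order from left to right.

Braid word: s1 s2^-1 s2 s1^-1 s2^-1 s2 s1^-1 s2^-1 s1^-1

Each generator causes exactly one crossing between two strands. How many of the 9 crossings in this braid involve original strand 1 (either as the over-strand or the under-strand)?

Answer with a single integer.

Answer: 6

Derivation:
Gen 1: crossing 1x2. Involves strand 1? yes. Count so far: 1
Gen 2: crossing 1x3. Involves strand 1? yes. Count so far: 2
Gen 3: crossing 3x1. Involves strand 1? yes. Count so far: 3
Gen 4: crossing 2x1. Involves strand 1? yes. Count so far: 4
Gen 5: crossing 2x3. Involves strand 1? no. Count so far: 4
Gen 6: crossing 3x2. Involves strand 1? no. Count so far: 4
Gen 7: crossing 1x2. Involves strand 1? yes. Count so far: 5
Gen 8: crossing 1x3. Involves strand 1? yes. Count so far: 6
Gen 9: crossing 2x3. Involves strand 1? no. Count so far: 6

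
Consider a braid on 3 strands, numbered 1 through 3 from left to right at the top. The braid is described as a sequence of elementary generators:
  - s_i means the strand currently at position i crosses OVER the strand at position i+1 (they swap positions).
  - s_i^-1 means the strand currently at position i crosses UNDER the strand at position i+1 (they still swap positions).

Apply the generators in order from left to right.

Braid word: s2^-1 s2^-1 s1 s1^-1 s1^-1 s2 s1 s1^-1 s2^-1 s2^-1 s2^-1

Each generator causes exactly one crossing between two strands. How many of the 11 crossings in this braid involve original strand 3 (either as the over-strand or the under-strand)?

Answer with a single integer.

Answer: 8

Derivation:
Gen 1: crossing 2x3. Involves strand 3? yes. Count so far: 1
Gen 2: crossing 3x2. Involves strand 3? yes. Count so far: 2
Gen 3: crossing 1x2. Involves strand 3? no. Count so far: 2
Gen 4: crossing 2x1. Involves strand 3? no. Count so far: 2
Gen 5: crossing 1x2. Involves strand 3? no. Count so far: 2
Gen 6: crossing 1x3. Involves strand 3? yes. Count so far: 3
Gen 7: crossing 2x3. Involves strand 3? yes. Count so far: 4
Gen 8: crossing 3x2. Involves strand 3? yes. Count so far: 5
Gen 9: crossing 3x1. Involves strand 3? yes. Count so far: 6
Gen 10: crossing 1x3. Involves strand 3? yes. Count so far: 7
Gen 11: crossing 3x1. Involves strand 3? yes. Count so far: 8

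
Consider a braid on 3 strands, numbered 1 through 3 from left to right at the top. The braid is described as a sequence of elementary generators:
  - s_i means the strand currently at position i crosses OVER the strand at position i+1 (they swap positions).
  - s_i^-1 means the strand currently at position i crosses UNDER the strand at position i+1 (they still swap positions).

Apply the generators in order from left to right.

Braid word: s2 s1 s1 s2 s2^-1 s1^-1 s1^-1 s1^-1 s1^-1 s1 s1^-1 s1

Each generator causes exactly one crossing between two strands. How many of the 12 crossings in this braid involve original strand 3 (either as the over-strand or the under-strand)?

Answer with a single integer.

Answer: 12

Derivation:
Gen 1: crossing 2x3. Involves strand 3? yes. Count so far: 1
Gen 2: crossing 1x3. Involves strand 3? yes. Count so far: 2
Gen 3: crossing 3x1. Involves strand 3? yes. Count so far: 3
Gen 4: crossing 3x2. Involves strand 3? yes. Count so far: 4
Gen 5: crossing 2x3. Involves strand 3? yes. Count so far: 5
Gen 6: crossing 1x3. Involves strand 3? yes. Count so far: 6
Gen 7: crossing 3x1. Involves strand 3? yes. Count so far: 7
Gen 8: crossing 1x3. Involves strand 3? yes. Count so far: 8
Gen 9: crossing 3x1. Involves strand 3? yes. Count so far: 9
Gen 10: crossing 1x3. Involves strand 3? yes. Count so far: 10
Gen 11: crossing 3x1. Involves strand 3? yes. Count so far: 11
Gen 12: crossing 1x3. Involves strand 3? yes. Count so far: 12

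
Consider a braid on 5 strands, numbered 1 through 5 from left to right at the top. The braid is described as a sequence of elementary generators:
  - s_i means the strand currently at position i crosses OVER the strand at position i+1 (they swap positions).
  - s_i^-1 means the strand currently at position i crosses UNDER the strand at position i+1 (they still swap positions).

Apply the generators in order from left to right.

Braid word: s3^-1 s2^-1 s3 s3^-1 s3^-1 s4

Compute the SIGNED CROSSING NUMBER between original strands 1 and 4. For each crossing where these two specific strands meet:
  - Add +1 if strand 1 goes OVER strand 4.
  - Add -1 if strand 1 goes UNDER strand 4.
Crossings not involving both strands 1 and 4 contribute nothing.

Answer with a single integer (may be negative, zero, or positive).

Answer: 0

Derivation:
Gen 1: crossing 3x4. Both 1&4? no. Sum: 0
Gen 2: crossing 2x4. Both 1&4? no. Sum: 0
Gen 3: crossing 2x3. Both 1&4? no. Sum: 0
Gen 4: crossing 3x2. Both 1&4? no. Sum: 0
Gen 5: crossing 2x3. Both 1&4? no. Sum: 0
Gen 6: crossing 2x5. Both 1&4? no. Sum: 0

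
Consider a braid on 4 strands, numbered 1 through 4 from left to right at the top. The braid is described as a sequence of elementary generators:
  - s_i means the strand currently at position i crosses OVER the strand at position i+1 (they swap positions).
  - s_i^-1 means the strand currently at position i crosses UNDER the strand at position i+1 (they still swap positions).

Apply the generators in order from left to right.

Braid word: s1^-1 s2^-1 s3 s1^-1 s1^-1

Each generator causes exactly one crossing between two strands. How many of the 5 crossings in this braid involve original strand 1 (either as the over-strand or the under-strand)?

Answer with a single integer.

Answer: 3

Derivation:
Gen 1: crossing 1x2. Involves strand 1? yes. Count so far: 1
Gen 2: crossing 1x3. Involves strand 1? yes. Count so far: 2
Gen 3: crossing 1x4. Involves strand 1? yes. Count so far: 3
Gen 4: crossing 2x3. Involves strand 1? no. Count so far: 3
Gen 5: crossing 3x2. Involves strand 1? no. Count so far: 3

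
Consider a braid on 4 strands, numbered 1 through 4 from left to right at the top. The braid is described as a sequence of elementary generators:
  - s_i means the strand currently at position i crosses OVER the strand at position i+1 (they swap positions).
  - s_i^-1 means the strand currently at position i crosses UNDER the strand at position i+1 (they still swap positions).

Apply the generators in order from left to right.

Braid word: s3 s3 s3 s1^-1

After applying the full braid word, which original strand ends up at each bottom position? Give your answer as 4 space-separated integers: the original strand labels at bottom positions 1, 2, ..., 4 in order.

Answer: 2 1 4 3

Derivation:
Gen 1 (s3): strand 3 crosses over strand 4. Perm now: [1 2 4 3]
Gen 2 (s3): strand 4 crosses over strand 3. Perm now: [1 2 3 4]
Gen 3 (s3): strand 3 crosses over strand 4. Perm now: [1 2 4 3]
Gen 4 (s1^-1): strand 1 crosses under strand 2. Perm now: [2 1 4 3]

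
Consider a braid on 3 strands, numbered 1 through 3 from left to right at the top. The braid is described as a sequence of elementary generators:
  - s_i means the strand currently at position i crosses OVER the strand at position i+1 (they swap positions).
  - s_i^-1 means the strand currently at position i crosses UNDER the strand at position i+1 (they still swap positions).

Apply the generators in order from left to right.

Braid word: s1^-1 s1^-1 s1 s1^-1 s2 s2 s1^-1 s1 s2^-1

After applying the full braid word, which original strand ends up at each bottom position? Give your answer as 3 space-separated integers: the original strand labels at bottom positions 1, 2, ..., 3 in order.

Answer: 1 3 2

Derivation:
Gen 1 (s1^-1): strand 1 crosses under strand 2. Perm now: [2 1 3]
Gen 2 (s1^-1): strand 2 crosses under strand 1. Perm now: [1 2 3]
Gen 3 (s1): strand 1 crosses over strand 2. Perm now: [2 1 3]
Gen 4 (s1^-1): strand 2 crosses under strand 1. Perm now: [1 2 3]
Gen 5 (s2): strand 2 crosses over strand 3. Perm now: [1 3 2]
Gen 6 (s2): strand 3 crosses over strand 2. Perm now: [1 2 3]
Gen 7 (s1^-1): strand 1 crosses under strand 2. Perm now: [2 1 3]
Gen 8 (s1): strand 2 crosses over strand 1. Perm now: [1 2 3]
Gen 9 (s2^-1): strand 2 crosses under strand 3. Perm now: [1 3 2]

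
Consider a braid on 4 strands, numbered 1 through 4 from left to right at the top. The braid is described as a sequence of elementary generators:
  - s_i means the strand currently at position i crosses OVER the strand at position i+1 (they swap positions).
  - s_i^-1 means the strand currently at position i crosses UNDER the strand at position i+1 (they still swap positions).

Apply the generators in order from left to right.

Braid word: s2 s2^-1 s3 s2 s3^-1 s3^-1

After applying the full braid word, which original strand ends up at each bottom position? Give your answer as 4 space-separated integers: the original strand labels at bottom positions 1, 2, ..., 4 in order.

Gen 1 (s2): strand 2 crosses over strand 3. Perm now: [1 3 2 4]
Gen 2 (s2^-1): strand 3 crosses under strand 2. Perm now: [1 2 3 4]
Gen 3 (s3): strand 3 crosses over strand 4. Perm now: [1 2 4 3]
Gen 4 (s2): strand 2 crosses over strand 4. Perm now: [1 4 2 3]
Gen 5 (s3^-1): strand 2 crosses under strand 3. Perm now: [1 4 3 2]
Gen 6 (s3^-1): strand 3 crosses under strand 2. Perm now: [1 4 2 3]

Answer: 1 4 2 3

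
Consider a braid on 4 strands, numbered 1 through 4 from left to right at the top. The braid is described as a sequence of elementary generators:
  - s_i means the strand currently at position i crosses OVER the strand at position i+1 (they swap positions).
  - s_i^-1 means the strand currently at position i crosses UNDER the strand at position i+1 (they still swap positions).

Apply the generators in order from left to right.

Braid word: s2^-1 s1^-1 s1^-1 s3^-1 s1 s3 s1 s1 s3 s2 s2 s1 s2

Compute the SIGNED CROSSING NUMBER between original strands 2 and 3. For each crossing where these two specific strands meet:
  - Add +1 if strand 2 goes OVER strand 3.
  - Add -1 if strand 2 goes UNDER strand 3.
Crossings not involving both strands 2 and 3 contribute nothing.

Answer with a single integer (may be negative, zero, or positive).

Answer: -1

Derivation:
Gen 1: 2 under 3. Both 2&3? yes. Contrib: -1. Sum: -1
Gen 2: crossing 1x3. Both 2&3? no. Sum: -1
Gen 3: crossing 3x1. Both 2&3? no. Sum: -1
Gen 4: crossing 2x4. Both 2&3? no. Sum: -1
Gen 5: crossing 1x3. Both 2&3? no. Sum: -1
Gen 6: crossing 4x2. Both 2&3? no. Sum: -1
Gen 7: crossing 3x1. Both 2&3? no. Sum: -1
Gen 8: crossing 1x3. Both 2&3? no. Sum: -1
Gen 9: crossing 2x4. Both 2&3? no. Sum: -1
Gen 10: crossing 1x4. Both 2&3? no. Sum: -1
Gen 11: crossing 4x1. Both 2&3? no. Sum: -1
Gen 12: crossing 3x1. Both 2&3? no. Sum: -1
Gen 13: crossing 3x4. Both 2&3? no. Sum: -1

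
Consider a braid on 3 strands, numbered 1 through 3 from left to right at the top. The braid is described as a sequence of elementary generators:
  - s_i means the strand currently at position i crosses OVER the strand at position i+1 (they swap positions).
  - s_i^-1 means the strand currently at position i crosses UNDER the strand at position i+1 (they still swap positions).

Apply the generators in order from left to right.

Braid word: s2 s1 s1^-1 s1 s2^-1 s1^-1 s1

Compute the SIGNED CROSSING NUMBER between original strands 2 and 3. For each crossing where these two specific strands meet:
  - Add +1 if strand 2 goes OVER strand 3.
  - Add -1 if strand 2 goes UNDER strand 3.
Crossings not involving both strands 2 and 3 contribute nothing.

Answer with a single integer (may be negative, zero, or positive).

Gen 1: 2 over 3. Both 2&3? yes. Contrib: +1. Sum: 1
Gen 2: crossing 1x3. Both 2&3? no. Sum: 1
Gen 3: crossing 3x1. Both 2&3? no. Sum: 1
Gen 4: crossing 1x3. Both 2&3? no. Sum: 1
Gen 5: crossing 1x2. Both 2&3? no. Sum: 1
Gen 6: 3 under 2. Both 2&3? yes. Contrib: +1. Sum: 2
Gen 7: 2 over 3. Both 2&3? yes. Contrib: +1. Sum: 3

Answer: 3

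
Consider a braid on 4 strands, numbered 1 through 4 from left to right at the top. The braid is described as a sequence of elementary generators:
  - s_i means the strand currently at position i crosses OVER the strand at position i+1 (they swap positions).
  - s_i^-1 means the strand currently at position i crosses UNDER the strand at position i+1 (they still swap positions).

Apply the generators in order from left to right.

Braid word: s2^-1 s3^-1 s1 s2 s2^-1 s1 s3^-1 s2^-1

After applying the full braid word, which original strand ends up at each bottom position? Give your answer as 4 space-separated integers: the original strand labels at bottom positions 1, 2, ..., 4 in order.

Answer: 1 2 3 4

Derivation:
Gen 1 (s2^-1): strand 2 crosses under strand 3. Perm now: [1 3 2 4]
Gen 2 (s3^-1): strand 2 crosses under strand 4. Perm now: [1 3 4 2]
Gen 3 (s1): strand 1 crosses over strand 3. Perm now: [3 1 4 2]
Gen 4 (s2): strand 1 crosses over strand 4. Perm now: [3 4 1 2]
Gen 5 (s2^-1): strand 4 crosses under strand 1. Perm now: [3 1 4 2]
Gen 6 (s1): strand 3 crosses over strand 1. Perm now: [1 3 4 2]
Gen 7 (s3^-1): strand 4 crosses under strand 2. Perm now: [1 3 2 4]
Gen 8 (s2^-1): strand 3 crosses under strand 2. Perm now: [1 2 3 4]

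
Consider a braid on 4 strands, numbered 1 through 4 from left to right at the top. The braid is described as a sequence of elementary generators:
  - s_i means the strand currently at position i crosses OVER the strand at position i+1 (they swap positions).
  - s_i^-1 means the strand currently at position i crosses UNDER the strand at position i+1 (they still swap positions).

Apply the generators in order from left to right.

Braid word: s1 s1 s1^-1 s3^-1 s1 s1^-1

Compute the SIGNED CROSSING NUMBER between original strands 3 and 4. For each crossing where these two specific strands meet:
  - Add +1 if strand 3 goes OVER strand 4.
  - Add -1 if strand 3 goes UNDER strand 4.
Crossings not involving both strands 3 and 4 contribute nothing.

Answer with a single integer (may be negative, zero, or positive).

Answer: -1

Derivation:
Gen 1: crossing 1x2. Both 3&4? no. Sum: 0
Gen 2: crossing 2x1. Both 3&4? no. Sum: 0
Gen 3: crossing 1x2. Both 3&4? no. Sum: 0
Gen 4: 3 under 4. Both 3&4? yes. Contrib: -1. Sum: -1
Gen 5: crossing 2x1. Both 3&4? no. Sum: -1
Gen 6: crossing 1x2. Both 3&4? no. Sum: -1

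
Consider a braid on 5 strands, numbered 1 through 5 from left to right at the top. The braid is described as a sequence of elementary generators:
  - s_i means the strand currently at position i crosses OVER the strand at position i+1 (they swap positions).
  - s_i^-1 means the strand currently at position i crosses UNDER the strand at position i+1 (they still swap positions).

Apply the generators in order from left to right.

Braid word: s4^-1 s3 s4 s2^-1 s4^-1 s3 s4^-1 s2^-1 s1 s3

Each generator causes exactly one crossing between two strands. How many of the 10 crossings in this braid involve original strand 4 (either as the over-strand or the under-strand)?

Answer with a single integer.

Answer: 5

Derivation:
Gen 1: crossing 4x5. Involves strand 4? yes. Count so far: 1
Gen 2: crossing 3x5. Involves strand 4? no. Count so far: 1
Gen 3: crossing 3x4. Involves strand 4? yes. Count so far: 2
Gen 4: crossing 2x5. Involves strand 4? no. Count so far: 2
Gen 5: crossing 4x3. Involves strand 4? yes. Count so far: 3
Gen 6: crossing 2x3. Involves strand 4? no. Count so far: 3
Gen 7: crossing 2x4. Involves strand 4? yes. Count so far: 4
Gen 8: crossing 5x3. Involves strand 4? no. Count so far: 4
Gen 9: crossing 1x3. Involves strand 4? no. Count so far: 4
Gen 10: crossing 5x4. Involves strand 4? yes. Count so far: 5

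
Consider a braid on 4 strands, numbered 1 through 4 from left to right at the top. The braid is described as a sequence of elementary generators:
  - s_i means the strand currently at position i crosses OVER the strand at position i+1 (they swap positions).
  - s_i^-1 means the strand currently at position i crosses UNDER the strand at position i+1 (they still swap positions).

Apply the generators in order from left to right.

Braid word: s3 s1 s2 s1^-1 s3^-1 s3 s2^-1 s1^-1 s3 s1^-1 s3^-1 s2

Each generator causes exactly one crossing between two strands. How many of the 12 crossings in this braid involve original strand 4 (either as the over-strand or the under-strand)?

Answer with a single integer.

Gen 1: crossing 3x4. Involves strand 4? yes. Count so far: 1
Gen 2: crossing 1x2. Involves strand 4? no. Count so far: 1
Gen 3: crossing 1x4. Involves strand 4? yes. Count so far: 2
Gen 4: crossing 2x4. Involves strand 4? yes. Count so far: 3
Gen 5: crossing 1x3. Involves strand 4? no. Count so far: 3
Gen 6: crossing 3x1. Involves strand 4? no. Count so far: 3
Gen 7: crossing 2x1. Involves strand 4? no. Count so far: 3
Gen 8: crossing 4x1. Involves strand 4? yes. Count so far: 4
Gen 9: crossing 2x3. Involves strand 4? no. Count so far: 4
Gen 10: crossing 1x4. Involves strand 4? yes. Count so far: 5
Gen 11: crossing 3x2. Involves strand 4? no. Count so far: 5
Gen 12: crossing 1x2. Involves strand 4? no. Count so far: 5

Answer: 5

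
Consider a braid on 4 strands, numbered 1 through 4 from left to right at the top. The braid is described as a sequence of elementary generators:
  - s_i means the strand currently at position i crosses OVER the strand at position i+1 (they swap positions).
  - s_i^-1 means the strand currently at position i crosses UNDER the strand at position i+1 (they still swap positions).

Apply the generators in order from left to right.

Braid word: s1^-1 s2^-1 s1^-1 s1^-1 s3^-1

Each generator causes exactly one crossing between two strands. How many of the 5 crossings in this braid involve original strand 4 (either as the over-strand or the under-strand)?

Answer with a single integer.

Answer: 1

Derivation:
Gen 1: crossing 1x2. Involves strand 4? no. Count so far: 0
Gen 2: crossing 1x3. Involves strand 4? no. Count so far: 0
Gen 3: crossing 2x3. Involves strand 4? no. Count so far: 0
Gen 4: crossing 3x2. Involves strand 4? no. Count so far: 0
Gen 5: crossing 1x4. Involves strand 4? yes. Count so far: 1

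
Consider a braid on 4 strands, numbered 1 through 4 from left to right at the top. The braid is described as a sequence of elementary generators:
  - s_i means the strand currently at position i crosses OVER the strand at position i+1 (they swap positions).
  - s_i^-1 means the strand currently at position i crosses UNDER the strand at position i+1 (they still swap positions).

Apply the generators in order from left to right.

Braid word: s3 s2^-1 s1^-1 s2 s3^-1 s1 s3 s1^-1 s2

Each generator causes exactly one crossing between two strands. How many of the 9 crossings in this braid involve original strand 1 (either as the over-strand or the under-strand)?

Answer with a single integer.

Gen 1: crossing 3x4. Involves strand 1? no. Count so far: 0
Gen 2: crossing 2x4. Involves strand 1? no. Count so far: 0
Gen 3: crossing 1x4. Involves strand 1? yes. Count so far: 1
Gen 4: crossing 1x2. Involves strand 1? yes. Count so far: 2
Gen 5: crossing 1x3. Involves strand 1? yes. Count so far: 3
Gen 6: crossing 4x2. Involves strand 1? no. Count so far: 3
Gen 7: crossing 3x1. Involves strand 1? yes. Count so far: 4
Gen 8: crossing 2x4. Involves strand 1? no. Count so far: 4
Gen 9: crossing 2x1. Involves strand 1? yes. Count so far: 5

Answer: 5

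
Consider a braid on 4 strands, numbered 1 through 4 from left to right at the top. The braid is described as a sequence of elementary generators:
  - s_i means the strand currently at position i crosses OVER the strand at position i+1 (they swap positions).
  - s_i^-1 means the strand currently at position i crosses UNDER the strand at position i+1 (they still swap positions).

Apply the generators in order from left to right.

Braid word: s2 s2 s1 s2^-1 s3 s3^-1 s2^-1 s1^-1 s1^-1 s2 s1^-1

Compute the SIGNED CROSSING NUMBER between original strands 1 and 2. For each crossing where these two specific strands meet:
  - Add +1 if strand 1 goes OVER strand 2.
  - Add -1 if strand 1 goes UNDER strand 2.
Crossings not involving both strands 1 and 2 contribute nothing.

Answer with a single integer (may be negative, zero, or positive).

Answer: 1

Derivation:
Gen 1: crossing 2x3. Both 1&2? no. Sum: 0
Gen 2: crossing 3x2. Both 1&2? no. Sum: 0
Gen 3: 1 over 2. Both 1&2? yes. Contrib: +1. Sum: 1
Gen 4: crossing 1x3. Both 1&2? no. Sum: 1
Gen 5: crossing 1x4. Both 1&2? no. Sum: 1
Gen 6: crossing 4x1. Both 1&2? no. Sum: 1
Gen 7: crossing 3x1. Both 1&2? no. Sum: 1
Gen 8: 2 under 1. Both 1&2? yes. Contrib: +1. Sum: 2
Gen 9: 1 under 2. Both 1&2? yes. Contrib: -1. Sum: 1
Gen 10: crossing 1x3. Both 1&2? no. Sum: 1
Gen 11: crossing 2x3. Both 1&2? no. Sum: 1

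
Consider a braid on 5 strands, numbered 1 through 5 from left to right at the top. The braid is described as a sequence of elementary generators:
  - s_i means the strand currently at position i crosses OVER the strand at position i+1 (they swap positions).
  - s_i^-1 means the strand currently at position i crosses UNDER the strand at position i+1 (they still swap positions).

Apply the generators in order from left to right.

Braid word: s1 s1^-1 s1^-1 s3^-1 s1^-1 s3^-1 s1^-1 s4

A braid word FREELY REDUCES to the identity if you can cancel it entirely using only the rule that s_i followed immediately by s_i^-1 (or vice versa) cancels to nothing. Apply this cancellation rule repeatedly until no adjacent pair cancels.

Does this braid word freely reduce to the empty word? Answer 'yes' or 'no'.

Answer: no

Derivation:
Gen 1 (s1): push. Stack: [s1]
Gen 2 (s1^-1): cancels prior s1. Stack: []
Gen 3 (s1^-1): push. Stack: [s1^-1]
Gen 4 (s3^-1): push. Stack: [s1^-1 s3^-1]
Gen 5 (s1^-1): push. Stack: [s1^-1 s3^-1 s1^-1]
Gen 6 (s3^-1): push. Stack: [s1^-1 s3^-1 s1^-1 s3^-1]
Gen 7 (s1^-1): push. Stack: [s1^-1 s3^-1 s1^-1 s3^-1 s1^-1]
Gen 8 (s4): push. Stack: [s1^-1 s3^-1 s1^-1 s3^-1 s1^-1 s4]
Reduced word: s1^-1 s3^-1 s1^-1 s3^-1 s1^-1 s4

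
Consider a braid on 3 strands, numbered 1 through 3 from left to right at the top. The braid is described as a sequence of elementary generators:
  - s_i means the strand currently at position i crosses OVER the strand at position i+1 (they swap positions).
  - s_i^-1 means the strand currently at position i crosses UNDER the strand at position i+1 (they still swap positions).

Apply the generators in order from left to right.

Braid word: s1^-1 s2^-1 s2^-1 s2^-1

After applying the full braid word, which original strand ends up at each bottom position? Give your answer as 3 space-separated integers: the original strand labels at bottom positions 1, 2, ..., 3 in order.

Gen 1 (s1^-1): strand 1 crosses under strand 2. Perm now: [2 1 3]
Gen 2 (s2^-1): strand 1 crosses under strand 3. Perm now: [2 3 1]
Gen 3 (s2^-1): strand 3 crosses under strand 1. Perm now: [2 1 3]
Gen 4 (s2^-1): strand 1 crosses under strand 3. Perm now: [2 3 1]

Answer: 2 3 1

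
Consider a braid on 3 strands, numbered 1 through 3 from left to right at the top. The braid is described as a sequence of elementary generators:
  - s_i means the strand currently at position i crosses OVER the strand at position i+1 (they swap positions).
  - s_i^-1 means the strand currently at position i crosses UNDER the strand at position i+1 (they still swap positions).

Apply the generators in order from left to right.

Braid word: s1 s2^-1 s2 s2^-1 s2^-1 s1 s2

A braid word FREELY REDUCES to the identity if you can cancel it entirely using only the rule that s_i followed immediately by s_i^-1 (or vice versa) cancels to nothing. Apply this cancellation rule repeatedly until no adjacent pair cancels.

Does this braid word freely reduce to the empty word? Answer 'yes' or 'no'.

Answer: no

Derivation:
Gen 1 (s1): push. Stack: [s1]
Gen 2 (s2^-1): push. Stack: [s1 s2^-1]
Gen 3 (s2): cancels prior s2^-1. Stack: [s1]
Gen 4 (s2^-1): push. Stack: [s1 s2^-1]
Gen 5 (s2^-1): push. Stack: [s1 s2^-1 s2^-1]
Gen 6 (s1): push. Stack: [s1 s2^-1 s2^-1 s1]
Gen 7 (s2): push. Stack: [s1 s2^-1 s2^-1 s1 s2]
Reduced word: s1 s2^-1 s2^-1 s1 s2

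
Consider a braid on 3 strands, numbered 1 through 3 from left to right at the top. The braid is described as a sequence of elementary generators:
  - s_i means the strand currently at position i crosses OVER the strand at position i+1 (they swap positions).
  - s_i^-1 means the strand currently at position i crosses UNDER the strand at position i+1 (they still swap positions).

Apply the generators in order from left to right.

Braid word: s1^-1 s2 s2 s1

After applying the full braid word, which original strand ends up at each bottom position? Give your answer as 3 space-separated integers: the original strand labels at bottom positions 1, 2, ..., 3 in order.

Gen 1 (s1^-1): strand 1 crosses under strand 2. Perm now: [2 1 3]
Gen 2 (s2): strand 1 crosses over strand 3. Perm now: [2 3 1]
Gen 3 (s2): strand 3 crosses over strand 1. Perm now: [2 1 3]
Gen 4 (s1): strand 2 crosses over strand 1. Perm now: [1 2 3]

Answer: 1 2 3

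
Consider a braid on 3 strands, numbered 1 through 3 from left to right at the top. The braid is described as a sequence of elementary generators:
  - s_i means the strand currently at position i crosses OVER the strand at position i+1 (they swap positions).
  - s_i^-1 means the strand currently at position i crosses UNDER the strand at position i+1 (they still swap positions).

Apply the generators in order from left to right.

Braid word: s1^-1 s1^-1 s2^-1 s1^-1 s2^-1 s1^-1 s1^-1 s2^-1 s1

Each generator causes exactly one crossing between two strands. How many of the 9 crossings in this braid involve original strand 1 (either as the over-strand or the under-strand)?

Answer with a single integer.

Gen 1: crossing 1x2. Involves strand 1? yes. Count so far: 1
Gen 2: crossing 2x1. Involves strand 1? yes. Count so far: 2
Gen 3: crossing 2x3. Involves strand 1? no. Count so far: 2
Gen 4: crossing 1x3. Involves strand 1? yes. Count so far: 3
Gen 5: crossing 1x2. Involves strand 1? yes. Count so far: 4
Gen 6: crossing 3x2. Involves strand 1? no. Count so far: 4
Gen 7: crossing 2x3. Involves strand 1? no. Count so far: 4
Gen 8: crossing 2x1. Involves strand 1? yes. Count so far: 5
Gen 9: crossing 3x1. Involves strand 1? yes. Count so far: 6

Answer: 6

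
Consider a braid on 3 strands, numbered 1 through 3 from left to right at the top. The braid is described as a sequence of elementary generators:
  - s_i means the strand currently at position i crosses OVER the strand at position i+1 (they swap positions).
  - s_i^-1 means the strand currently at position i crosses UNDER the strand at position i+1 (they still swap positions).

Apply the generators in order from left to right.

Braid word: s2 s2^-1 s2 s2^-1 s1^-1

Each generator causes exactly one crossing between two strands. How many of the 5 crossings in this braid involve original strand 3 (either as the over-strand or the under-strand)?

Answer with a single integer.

Answer: 4

Derivation:
Gen 1: crossing 2x3. Involves strand 3? yes. Count so far: 1
Gen 2: crossing 3x2. Involves strand 3? yes. Count so far: 2
Gen 3: crossing 2x3. Involves strand 3? yes. Count so far: 3
Gen 4: crossing 3x2. Involves strand 3? yes. Count so far: 4
Gen 5: crossing 1x2. Involves strand 3? no. Count so far: 4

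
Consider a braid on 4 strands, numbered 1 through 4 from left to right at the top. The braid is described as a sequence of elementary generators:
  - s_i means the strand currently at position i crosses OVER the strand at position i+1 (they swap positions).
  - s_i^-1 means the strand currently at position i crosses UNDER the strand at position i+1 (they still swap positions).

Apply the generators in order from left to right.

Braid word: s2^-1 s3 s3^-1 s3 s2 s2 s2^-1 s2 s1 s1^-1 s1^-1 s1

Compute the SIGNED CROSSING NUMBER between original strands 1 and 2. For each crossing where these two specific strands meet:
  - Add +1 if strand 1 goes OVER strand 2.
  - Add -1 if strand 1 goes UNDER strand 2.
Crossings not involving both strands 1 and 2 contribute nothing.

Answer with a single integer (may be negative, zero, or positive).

Answer: 0

Derivation:
Gen 1: crossing 2x3. Both 1&2? no. Sum: 0
Gen 2: crossing 2x4. Both 1&2? no. Sum: 0
Gen 3: crossing 4x2. Both 1&2? no. Sum: 0
Gen 4: crossing 2x4. Both 1&2? no. Sum: 0
Gen 5: crossing 3x4. Both 1&2? no. Sum: 0
Gen 6: crossing 4x3. Both 1&2? no. Sum: 0
Gen 7: crossing 3x4. Both 1&2? no. Sum: 0
Gen 8: crossing 4x3. Both 1&2? no. Sum: 0
Gen 9: crossing 1x3. Both 1&2? no. Sum: 0
Gen 10: crossing 3x1. Both 1&2? no. Sum: 0
Gen 11: crossing 1x3. Both 1&2? no. Sum: 0
Gen 12: crossing 3x1. Both 1&2? no. Sum: 0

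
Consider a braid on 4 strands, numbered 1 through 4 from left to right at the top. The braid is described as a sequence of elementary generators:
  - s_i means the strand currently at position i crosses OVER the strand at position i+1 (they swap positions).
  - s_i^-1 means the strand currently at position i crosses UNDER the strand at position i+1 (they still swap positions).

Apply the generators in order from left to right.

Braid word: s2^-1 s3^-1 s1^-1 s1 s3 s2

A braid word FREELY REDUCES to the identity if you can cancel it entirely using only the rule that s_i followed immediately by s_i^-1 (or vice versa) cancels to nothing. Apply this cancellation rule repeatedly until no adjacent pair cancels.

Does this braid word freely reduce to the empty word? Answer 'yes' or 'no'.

Answer: yes

Derivation:
Gen 1 (s2^-1): push. Stack: [s2^-1]
Gen 2 (s3^-1): push. Stack: [s2^-1 s3^-1]
Gen 3 (s1^-1): push. Stack: [s2^-1 s3^-1 s1^-1]
Gen 4 (s1): cancels prior s1^-1. Stack: [s2^-1 s3^-1]
Gen 5 (s3): cancels prior s3^-1. Stack: [s2^-1]
Gen 6 (s2): cancels prior s2^-1. Stack: []
Reduced word: (empty)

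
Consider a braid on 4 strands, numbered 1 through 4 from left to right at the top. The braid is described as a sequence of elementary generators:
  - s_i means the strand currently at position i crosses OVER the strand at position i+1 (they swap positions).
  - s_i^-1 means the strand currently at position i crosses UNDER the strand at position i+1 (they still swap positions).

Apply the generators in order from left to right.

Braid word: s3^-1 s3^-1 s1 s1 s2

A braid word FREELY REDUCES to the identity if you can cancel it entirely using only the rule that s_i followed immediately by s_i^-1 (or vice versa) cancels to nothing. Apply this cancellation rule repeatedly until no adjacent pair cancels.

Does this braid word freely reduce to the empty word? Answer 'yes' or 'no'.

Answer: no

Derivation:
Gen 1 (s3^-1): push. Stack: [s3^-1]
Gen 2 (s3^-1): push. Stack: [s3^-1 s3^-1]
Gen 3 (s1): push. Stack: [s3^-1 s3^-1 s1]
Gen 4 (s1): push. Stack: [s3^-1 s3^-1 s1 s1]
Gen 5 (s2): push. Stack: [s3^-1 s3^-1 s1 s1 s2]
Reduced word: s3^-1 s3^-1 s1 s1 s2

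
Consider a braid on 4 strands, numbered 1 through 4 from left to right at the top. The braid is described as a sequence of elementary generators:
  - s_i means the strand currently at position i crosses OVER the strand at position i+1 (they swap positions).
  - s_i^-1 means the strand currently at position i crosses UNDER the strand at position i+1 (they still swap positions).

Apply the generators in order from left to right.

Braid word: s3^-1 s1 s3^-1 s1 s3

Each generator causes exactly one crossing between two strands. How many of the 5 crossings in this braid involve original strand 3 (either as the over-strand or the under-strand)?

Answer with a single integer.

Answer: 3

Derivation:
Gen 1: crossing 3x4. Involves strand 3? yes. Count so far: 1
Gen 2: crossing 1x2. Involves strand 3? no. Count so far: 1
Gen 3: crossing 4x3. Involves strand 3? yes. Count so far: 2
Gen 4: crossing 2x1. Involves strand 3? no. Count so far: 2
Gen 5: crossing 3x4. Involves strand 3? yes. Count so far: 3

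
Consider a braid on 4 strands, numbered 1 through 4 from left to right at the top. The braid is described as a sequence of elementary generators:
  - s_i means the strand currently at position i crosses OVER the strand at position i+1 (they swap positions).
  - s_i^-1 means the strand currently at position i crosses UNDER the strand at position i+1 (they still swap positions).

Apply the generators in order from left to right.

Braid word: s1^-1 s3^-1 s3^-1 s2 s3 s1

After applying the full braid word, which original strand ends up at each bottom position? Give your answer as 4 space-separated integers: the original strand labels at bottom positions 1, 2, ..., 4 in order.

Answer: 3 2 4 1

Derivation:
Gen 1 (s1^-1): strand 1 crosses under strand 2. Perm now: [2 1 3 4]
Gen 2 (s3^-1): strand 3 crosses under strand 4. Perm now: [2 1 4 3]
Gen 3 (s3^-1): strand 4 crosses under strand 3. Perm now: [2 1 3 4]
Gen 4 (s2): strand 1 crosses over strand 3. Perm now: [2 3 1 4]
Gen 5 (s3): strand 1 crosses over strand 4. Perm now: [2 3 4 1]
Gen 6 (s1): strand 2 crosses over strand 3. Perm now: [3 2 4 1]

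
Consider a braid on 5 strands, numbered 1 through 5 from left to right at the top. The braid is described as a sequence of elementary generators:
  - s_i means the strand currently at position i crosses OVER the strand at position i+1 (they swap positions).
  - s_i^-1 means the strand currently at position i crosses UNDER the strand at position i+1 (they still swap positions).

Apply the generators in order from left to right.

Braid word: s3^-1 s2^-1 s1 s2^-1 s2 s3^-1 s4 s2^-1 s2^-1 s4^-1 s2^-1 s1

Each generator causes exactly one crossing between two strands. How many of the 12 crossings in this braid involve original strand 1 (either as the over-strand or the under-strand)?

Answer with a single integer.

Answer: 6

Derivation:
Gen 1: crossing 3x4. Involves strand 1? no. Count so far: 0
Gen 2: crossing 2x4. Involves strand 1? no. Count so far: 0
Gen 3: crossing 1x4. Involves strand 1? yes. Count so far: 1
Gen 4: crossing 1x2. Involves strand 1? yes. Count so far: 2
Gen 5: crossing 2x1. Involves strand 1? yes. Count so far: 3
Gen 6: crossing 2x3. Involves strand 1? no. Count so far: 3
Gen 7: crossing 2x5. Involves strand 1? no. Count so far: 3
Gen 8: crossing 1x3. Involves strand 1? yes. Count so far: 4
Gen 9: crossing 3x1. Involves strand 1? yes. Count so far: 5
Gen 10: crossing 5x2. Involves strand 1? no. Count so far: 5
Gen 11: crossing 1x3. Involves strand 1? yes. Count so far: 6
Gen 12: crossing 4x3. Involves strand 1? no. Count so far: 6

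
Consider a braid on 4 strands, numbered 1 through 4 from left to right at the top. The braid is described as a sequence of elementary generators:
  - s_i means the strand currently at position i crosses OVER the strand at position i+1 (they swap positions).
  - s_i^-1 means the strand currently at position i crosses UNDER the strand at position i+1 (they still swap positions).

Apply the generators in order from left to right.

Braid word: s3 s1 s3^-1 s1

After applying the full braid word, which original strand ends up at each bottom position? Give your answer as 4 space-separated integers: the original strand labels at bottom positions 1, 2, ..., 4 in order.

Answer: 1 2 3 4

Derivation:
Gen 1 (s3): strand 3 crosses over strand 4. Perm now: [1 2 4 3]
Gen 2 (s1): strand 1 crosses over strand 2. Perm now: [2 1 4 3]
Gen 3 (s3^-1): strand 4 crosses under strand 3. Perm now: [2 1 3 4]
Gen 4 (s1): strand 2 crosses over strand 1. Perm now: [1 2 3 4]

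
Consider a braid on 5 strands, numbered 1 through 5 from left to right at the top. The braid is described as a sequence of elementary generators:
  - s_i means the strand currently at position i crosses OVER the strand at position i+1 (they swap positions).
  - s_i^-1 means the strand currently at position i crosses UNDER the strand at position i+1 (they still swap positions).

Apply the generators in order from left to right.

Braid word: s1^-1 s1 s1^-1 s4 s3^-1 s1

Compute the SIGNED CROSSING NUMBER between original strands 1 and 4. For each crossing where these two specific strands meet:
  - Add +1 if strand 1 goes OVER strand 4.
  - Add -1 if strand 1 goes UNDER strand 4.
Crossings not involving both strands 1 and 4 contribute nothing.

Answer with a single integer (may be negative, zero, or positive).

Answer: 0

Derivation:
Gen 1: crossing 1x2. Both 1&4? no. Sum: 0
Gen 2: crossing 2x1. Both 1&4? no. Sum: 0
Gen 3: crossing 1x2. Both 1&4? no. Sum: 0
Gen 4: crossing 4x5. Both 1&4? no. Sum: 0
Gen 5: crossing 3x5. Both 1&4? no. Sum: 0
Gen 6: crossing 2x1. Both 1&4? no. Sum: 0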